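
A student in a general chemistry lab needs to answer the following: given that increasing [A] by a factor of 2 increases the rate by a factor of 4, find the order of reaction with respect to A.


rate ∝ [A]^n
2^n = 4 → n = 2
Order in A: 2

2


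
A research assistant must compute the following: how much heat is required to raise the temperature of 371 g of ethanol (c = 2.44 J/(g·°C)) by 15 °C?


q = mcΔT = 371 × 2.44 × 15
= 13578.60 J

13578.60 J


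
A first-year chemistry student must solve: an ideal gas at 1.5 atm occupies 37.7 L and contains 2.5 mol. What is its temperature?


PV = nRT  (R = 0.08206 L·atm/(mol·K))
T = PV/(nR) = 1.5×37.7/(2.5×0.08206)
= 56.55/0.205150
= 275.65 K

275.65 K


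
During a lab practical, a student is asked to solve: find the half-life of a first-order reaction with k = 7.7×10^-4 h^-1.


t½ = ln2/k = 0.693147/(7.7×10^-4 h^-1)
= 900.2 h

900.2 h


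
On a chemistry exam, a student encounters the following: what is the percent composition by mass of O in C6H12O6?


M(C6H12O6) = 6×12.01 + 12×1.008 + 6×16.0 = 180.156 g/mol
Mass of O = 6 × 16.0 = 96.00 g/mol
% O = 96.00/180.156 × 100 = 53.29%

53.29%


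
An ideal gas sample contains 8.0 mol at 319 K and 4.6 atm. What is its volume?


PV = nRT  (R = 0.08206 L·atm/(mol·K))
V = nRT/P = 8.0×0.08206×319/4.6
= 45.525 L

45.525 L


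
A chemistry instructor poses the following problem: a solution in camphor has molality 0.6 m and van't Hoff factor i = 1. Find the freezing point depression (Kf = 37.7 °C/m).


ΔTf = Kf × m × i
= 37.7 × 0.6 × 1
= 22.62 °C

22.62 °C


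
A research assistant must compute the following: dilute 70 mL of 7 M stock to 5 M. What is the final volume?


C1V1 = C2V2
7 × 70 = 5 × V2
V2 = 490/5 = 98.0 mL

98.0 mL


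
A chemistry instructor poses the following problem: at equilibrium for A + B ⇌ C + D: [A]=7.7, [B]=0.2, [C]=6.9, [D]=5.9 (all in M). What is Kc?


Kc = [C][D]/([A][B])
= (6.9^1 × 5.9^1)/(7.7^1 × 0.2^1)
= 40.71/1.54
= 26.44

26.44


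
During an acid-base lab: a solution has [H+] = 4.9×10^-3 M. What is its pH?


pH = -log10([H+]) = -log10(4.9×10^-3)
= 3 - log10(4.9)
= 3 - 0.69
= 2.31

2.31


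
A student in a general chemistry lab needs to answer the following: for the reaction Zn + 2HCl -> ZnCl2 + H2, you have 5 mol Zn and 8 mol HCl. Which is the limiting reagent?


Mole ratio available / coefficient:
  Zn: 5/1 = 5.000
  HCl: 8/2 = 4.000
Smaller ratio is limiting.

HCl


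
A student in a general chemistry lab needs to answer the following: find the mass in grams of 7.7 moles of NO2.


M(NO2) = 46.01 g/mol
mass = n × M = 7.7 × 46.01 = 354.28 g

354.28 g


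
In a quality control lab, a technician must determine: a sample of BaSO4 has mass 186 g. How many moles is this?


M(BaSO4) = 233.4 g/mol
n = mass/M = 186/233.4 = 0.7969 mol

0.7969 mol


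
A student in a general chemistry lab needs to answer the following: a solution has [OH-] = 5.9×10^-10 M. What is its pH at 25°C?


pOH = -log10([OH-]) = -log10(5.9×10^-10)
= 10 - log10(5.9) = 9.23
pH = 14 - pOH = 14 - 9.23 = 4.77

4.77


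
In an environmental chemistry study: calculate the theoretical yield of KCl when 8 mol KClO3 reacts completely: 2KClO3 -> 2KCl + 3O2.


Mole ratio KCl:KClO3 = 2:2
n(KCl) = 8 × 2/2 = 8.000 mol
mass = 8.000 × 74.55 = 596.4 g

596.4 g


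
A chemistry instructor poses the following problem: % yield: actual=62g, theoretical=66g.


% yield = actual/theoretical × 100
= 62/66 × 100
= 93.94%

93.94%


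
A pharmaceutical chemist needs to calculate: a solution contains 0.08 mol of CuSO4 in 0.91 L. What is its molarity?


M = n/V = 0.08/0.91 = 0.088 mol/L

0.088 M


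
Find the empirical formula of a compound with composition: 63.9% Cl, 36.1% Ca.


Assume 100 g sample. Moles of each element:
  Cl: 63.9/35.45 = 1.803 mol
  Ca: 36.1/40.08 = 0.901 mol
Divide by smallest (0.901):
  Cl: 1.803/0.901 = 2.0
  Ca: 0.901/0.901 = 1.0
Empirical formula: CaCl2

CaCl2


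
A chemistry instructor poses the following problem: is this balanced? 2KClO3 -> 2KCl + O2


Equation: 2KClO3 -> 2KCl + O2
Check atoms: Cl: 2=2, K: 2=2, O: 6≠2
Not balanced

No, not balanced


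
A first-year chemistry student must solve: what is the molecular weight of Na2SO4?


M(Na2SO4) = 2×22.99 + 1×32.07 + 4×16.0
= 45.98 + 32.07 + 64.0
= 142.05 g/mol

142.05 g/mol


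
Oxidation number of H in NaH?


H with a metal (hydride): -1
Oxidation number: -1

-1


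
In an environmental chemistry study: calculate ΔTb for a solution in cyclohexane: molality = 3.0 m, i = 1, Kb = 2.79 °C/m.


ΔTb = Kb × m × i
= 2.79 × 3.0 × 1
= 8.37 °C

8.37 °C


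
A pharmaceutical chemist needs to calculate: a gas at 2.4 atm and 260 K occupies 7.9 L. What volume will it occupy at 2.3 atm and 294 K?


P1V1/T1 = P2V2/T2
V2 = P1V1T2/(T1P2)
= 2.4×7.9×294/(260×2.3)
= 9.321 L

9.321 L


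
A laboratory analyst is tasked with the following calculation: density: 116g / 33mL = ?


ρ = mass/volume
= 116/33
= 3.515 g/mL

3.515 g/mL


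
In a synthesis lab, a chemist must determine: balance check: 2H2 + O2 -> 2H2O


Equation: 2H2 + O2 -> 2H2O
Check atoms: H: 4=4, O: 2=2
Balanced

Yes, balanced


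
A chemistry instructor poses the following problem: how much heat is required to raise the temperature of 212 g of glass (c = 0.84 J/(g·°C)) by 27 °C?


q = mcΔT = 212 × 0.84 × 27
= 4808.16 J

4808.16 J


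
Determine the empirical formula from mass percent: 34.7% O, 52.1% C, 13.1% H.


Assume 100 g sample. Moles of each element:
  O: 34.7/16.0 = 2.169 mol
  C: 52.1/12.01 = 4.338 mol
  H: 13.1/1.008 = 12.996 mol
Divide by smallest (2.169):
  O: 2.169/2.169 = 1.0
  C: 4.338/2.169 = 2.0
  H: 12.996/2.169 = 5.99
Empirical formula: C2H6O

C2H6O


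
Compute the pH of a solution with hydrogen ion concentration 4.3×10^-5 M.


pH = -log10([H+]) = -log10(4.3×10^-5)
= 5 - log10(4.3)
= 5 - 0.63
= 4.37

4.37


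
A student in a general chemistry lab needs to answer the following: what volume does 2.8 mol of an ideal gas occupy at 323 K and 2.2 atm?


PV = nRT  (R = 0.08206 L·atm/(mol·K))
V = nRT/P = 2.8×0.08206×323/2.2
= 33.734 L

33.734 L


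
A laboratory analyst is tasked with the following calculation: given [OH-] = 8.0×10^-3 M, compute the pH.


pOH = -log10([OH-]) = -log10(8.0×10^-3)
= 3 - log10(8.0) = 2.1
pH = 14 - pOH = 14 - 2.1 = 11.9

11.9


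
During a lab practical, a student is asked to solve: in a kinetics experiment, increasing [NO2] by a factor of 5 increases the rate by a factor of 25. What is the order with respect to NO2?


rate ∝ [NO2]^n
5^n = 25 → n = 2
Order in NO2: 2

2


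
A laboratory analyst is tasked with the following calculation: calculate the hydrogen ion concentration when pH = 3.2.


[H+] = 10^(-pH) = 10^(-3.2)
= 6.31×10^-4 M

6.31×10^-4 M


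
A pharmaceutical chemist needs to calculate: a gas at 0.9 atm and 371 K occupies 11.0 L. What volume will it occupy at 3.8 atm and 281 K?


P1V1/T1 = P2V2/T2
V2 = P1V1T2/(T1P2)
= 0.9×11.0×281/(371×3.8)
= 1.973 L

1.973 L


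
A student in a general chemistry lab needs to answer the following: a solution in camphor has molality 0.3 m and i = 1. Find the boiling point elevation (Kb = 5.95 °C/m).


ΔTb = Kb × m × i
= 5.95 × 0.3 × 1
= 1.785 °C

1.785 °C


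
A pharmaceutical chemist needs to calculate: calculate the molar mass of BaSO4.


M(BaSO4) = 1×137.33 + 1×32.07 + 4×16.0
= 137.33 + 32.07 + 64.0
= 233.4 g/mol

233.4 g/mol


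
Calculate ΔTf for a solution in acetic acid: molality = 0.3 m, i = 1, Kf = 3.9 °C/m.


ΔTf = Kf × m × i
= 3.9 × 0.3 × 1
= 1.17 °C

1.17 °C


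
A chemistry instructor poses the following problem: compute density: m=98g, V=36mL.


ρ = mass/volume
= 98/36
= 2.722 g/mL

2.722 g/mL


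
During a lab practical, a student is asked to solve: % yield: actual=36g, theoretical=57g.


% yield = actual/theoretical × 100
= 36/57 × 100
= 63.16%

63.16%


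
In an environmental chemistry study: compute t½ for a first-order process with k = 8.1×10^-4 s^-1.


t½ = ln2/k = 0.693147/(8.1×10^-4 s^-1)
= 855.7 s

855.7 s


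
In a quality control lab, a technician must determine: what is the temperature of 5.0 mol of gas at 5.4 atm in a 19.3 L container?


PV = nRT  (R = 0.08206 L·atm/(mol·K))
T = PV/(nR) = 5.4×19.3/(5.0×0.08206)
= 104.22/0.410300
= 254.01 K

254.01 K


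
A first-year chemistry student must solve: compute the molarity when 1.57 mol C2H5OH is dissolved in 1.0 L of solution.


M = n/V = 1.57/1.0 = 1.570 mol/L

1.570 M


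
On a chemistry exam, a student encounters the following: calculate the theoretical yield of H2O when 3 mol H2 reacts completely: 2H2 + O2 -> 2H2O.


Mole ratio H2O:H2 = 2:2
n(H2O) = 3 × 2/2 = 3.000 mol
mass = 3.000 × 18.02 = 54.06 g

54.06 g


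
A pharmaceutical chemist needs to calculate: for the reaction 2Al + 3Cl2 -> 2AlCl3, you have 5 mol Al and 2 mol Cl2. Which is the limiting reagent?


Mole ratio available / coefficient:
  Al: 5/2 = 2.500
  Cl2: 2/3 = 0.667
Smaller ratio is limiting.

Cl2


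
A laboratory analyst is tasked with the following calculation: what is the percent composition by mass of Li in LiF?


M(LiF) = 1×6.94 + 1×19.0 = 25.94 g/mol
Mass of Li = 1 × 6.94 = 6.94 g/mol
% Li = 6.94/25.94 × 100 = 26.75%

26.75%


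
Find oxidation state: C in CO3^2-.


x + 3(-2) = -2, so x = +4
Oxidation number: +4

+4


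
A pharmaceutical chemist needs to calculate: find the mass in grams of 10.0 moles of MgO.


M(MgO) = 40.31 g/mol
mass = n × M = 10.0 × 40.31 = 403.10 g

403.10 g


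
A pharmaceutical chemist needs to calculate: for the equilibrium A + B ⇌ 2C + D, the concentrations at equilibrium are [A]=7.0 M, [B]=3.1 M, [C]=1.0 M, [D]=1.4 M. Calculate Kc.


Kc = [C]^2[D]/([A][B])
= (1.0^2 × 1.4^1)/(7.0^1 × 3.1^1)
= 1.4/21.7
= 0.06452

0.06452


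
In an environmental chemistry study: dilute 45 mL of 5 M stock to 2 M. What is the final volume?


C1V1 = C2V2
5 × 45 = 2 × V2
V2 = 225/2 = 112.5 mL

112.5 mL


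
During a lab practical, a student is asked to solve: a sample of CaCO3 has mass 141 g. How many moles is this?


M(CaCO3) = 100.09 g/mol
n = mass/M = 141/100.09 = 1.4087 mol

1.4087 mol


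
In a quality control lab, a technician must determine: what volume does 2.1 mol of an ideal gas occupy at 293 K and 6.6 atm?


PV = nRT  (R = 0.08206 L·atm/(mol·K))
V = nRT/P = 2.1×0.08206×293/6.6
= 7.65 L

7.65 L


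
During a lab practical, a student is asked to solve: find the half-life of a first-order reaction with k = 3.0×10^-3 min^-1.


t½ = ln2/k = 0.693147/(3.0×10^-3 min^-1)
= 231.0 min

231.0 min


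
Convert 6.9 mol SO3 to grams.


M(SO3) = 80.07 g/mol
mass = n × M = 6.9 × 80.07 = 552.48 g

552.48 g


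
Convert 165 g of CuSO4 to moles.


M(CuSO4) = 159.62 g/mol
n = mass/M = 165/159.62 = 1.0337 mol

1.0337 mol


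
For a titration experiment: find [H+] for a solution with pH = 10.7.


[H+] = 10^(-pH) = 10^(-10.7)
= 2.0×10^-11 M

2.0×10^-11 M


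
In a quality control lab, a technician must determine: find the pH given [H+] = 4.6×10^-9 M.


pH = -log10([H+]) = -log10(4.6×10^-9)
= 9 - log10(4.6)
= 9 - 0.66
= 8.34

8.34


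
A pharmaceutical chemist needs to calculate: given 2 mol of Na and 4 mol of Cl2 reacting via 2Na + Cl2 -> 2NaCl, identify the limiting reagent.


Mole ratio available / coefficient:
  Na: 2/2 = 1.000
  Cl2: 4/1 = 4.000
Smaller ratio is limiting.

Na


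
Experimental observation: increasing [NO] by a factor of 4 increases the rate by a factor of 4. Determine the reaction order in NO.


rate ∝ [NO]^n
4^n = 4 → n = 1
Order in NO: 1

1


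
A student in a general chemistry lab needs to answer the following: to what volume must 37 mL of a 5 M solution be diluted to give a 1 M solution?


C1V1 = C2V2
5 × 37 = 1 × V2
V2 = 185/1 = 185.0 mL

185.0 mL


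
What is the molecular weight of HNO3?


M(HNO3) = 1×1.008 + 1×14.01 + 3×16.0
= 1.01 + 14.01 + 48.0
= 63.02 g/mol

63.02 g/mol


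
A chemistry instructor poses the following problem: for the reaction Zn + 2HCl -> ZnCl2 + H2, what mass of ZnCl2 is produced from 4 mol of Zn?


Mole ratio ZnCl2:Zn = 1:1
n(ZnCl2) = 4 × 1/1 = 4.000 mol
mass = 4.000 × 136.28 = 545.12 g

545.12 g


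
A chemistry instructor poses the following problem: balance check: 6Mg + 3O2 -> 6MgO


Equation: 6Mg + 3O2 -> 6MgO
Check atoms: Mg: 6=6, O: 6=6
Balanced

Yes, balanced


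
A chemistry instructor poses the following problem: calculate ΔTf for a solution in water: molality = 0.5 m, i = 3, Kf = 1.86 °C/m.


ΔTf = Kf × m × i
= 1.86 × 0.5 × 3
= 2.79 °C

2.79 °C


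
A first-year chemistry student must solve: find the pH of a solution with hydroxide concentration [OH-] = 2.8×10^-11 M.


pOH = -log10([OH-]) = -log10(2.8×10^-11)
= 11 - log10(2.8) = 10.55
pH = 14 - pOH = 14 - 10.55 = 3.45

3.45


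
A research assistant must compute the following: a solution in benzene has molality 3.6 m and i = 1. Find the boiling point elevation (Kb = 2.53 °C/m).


ΔTb = Kb × m × i
= 2.53 × 3.6 × 1
= 9.108 °C

9.108 °C


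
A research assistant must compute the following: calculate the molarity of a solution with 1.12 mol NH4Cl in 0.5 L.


M = n/V = 1.12/0.5 = 2.240 mol/L

2.240 M


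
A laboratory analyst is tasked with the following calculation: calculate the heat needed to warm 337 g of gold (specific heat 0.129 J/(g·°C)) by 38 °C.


q = mcΔT = 337 × 0.129 × 38
= 1651.97 J

1651.97 J


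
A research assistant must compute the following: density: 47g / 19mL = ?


ρ = mass/volume
= 47/19
= 2.474 g/mL

2.474 g/mL


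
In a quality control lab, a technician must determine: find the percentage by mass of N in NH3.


M(NH3) = 1×14.01 + 3×1.008 = 17.034 g/mol
Mass of N = 1 × 14.01 = 14.01 g/mol
% N = 14.01/17.034 × 100 = 82.25%

82.25%


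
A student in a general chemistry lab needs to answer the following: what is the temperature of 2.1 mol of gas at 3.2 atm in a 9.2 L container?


PV = nRT  (R = 0.08206 L·atm/(mol·K))
T = PV/(nR) = 3.2×9.2/(2.1×0.08206)
= 29.44/0.172326
= 170.84 K

170.84 K


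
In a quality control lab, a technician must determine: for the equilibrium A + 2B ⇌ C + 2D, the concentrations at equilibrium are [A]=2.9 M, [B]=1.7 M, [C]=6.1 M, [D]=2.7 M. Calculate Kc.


Kc = [C][D]^2/([A][B]^2)
= (6.1^1 × 2.7^2)/(2.9^1 × 1.7^2)
= 44.469/8.381
= 5.306

5.306


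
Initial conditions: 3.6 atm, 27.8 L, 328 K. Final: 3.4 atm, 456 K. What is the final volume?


P1V1/T1 = P2V2/T2
V2 = P1V1T2/(T1P2)
= 3.6×27.8×456/(328×3.4)
= 40.922 L

40.922 L


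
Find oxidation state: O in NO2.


O is usually -2
Oxidation number: -2

-2


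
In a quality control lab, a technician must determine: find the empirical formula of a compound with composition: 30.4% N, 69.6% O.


Assume 100 g sample. Moles of each element:
  N: 30.4/14.01 = 2.17 mol
  O: 69.6/16.0 = 4.35 mol
Divide by smallest (2.17):
  N: 2.17/2.17 = 1.0
  O: 4.35/2.17 = 2.0
Empirical formula: NO2

NO2


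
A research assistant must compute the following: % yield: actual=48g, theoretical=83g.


% yield = actual/theoretical × 100
= 48/83 × 100
= 57.83%

57.83%


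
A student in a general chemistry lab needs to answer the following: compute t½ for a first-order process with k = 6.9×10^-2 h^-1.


t½ = ln2/k = 0.693147/(6.9×10^-2 h^-1)
= 10.05 h

10.05 h


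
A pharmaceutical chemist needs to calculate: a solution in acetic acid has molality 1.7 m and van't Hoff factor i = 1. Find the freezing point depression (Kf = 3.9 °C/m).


ΔTf = Kf × m × i
= 3.9 × 1.7 × 1
= 6.63 °C

6.63 °C


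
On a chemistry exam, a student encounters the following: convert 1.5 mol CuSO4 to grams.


M(CuSO4) = 159.62 g/mol
mass = n × M = 1.5 × 159.62 = 239.43 g

239.43 g


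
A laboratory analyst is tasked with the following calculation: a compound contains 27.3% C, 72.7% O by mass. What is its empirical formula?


Assume 100 g sample. Moles of each element:
  C: 27.3/12.01 = 2.273 mol
  O: 72.7/16.0 = 4.544 mol
Divide by smallest (2.273):
  C: 2.273/2.273 = 1.0
  O: 4.544/2.273 = 2.0
Empirical formula: CO2

CO2


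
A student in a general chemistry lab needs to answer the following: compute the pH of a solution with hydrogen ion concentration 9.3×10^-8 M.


pH = -log10([H+]) = -log10(9.3×10^-8)
= 8 - log10(9.3)
= 8 - 0.97
= 7.03

7.03


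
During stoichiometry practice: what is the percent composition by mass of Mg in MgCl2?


M(MgCl2) = 1×24.31 + 2×35.45 = 95.21 g/mol
Mass of Mg = 1 × 24.31 = 24.31 g/mol
% Mg = 24.31/95.21 × 100 = 25.53%

25.53%


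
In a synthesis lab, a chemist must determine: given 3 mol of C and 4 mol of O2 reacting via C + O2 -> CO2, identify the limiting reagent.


Mole ratio available / coefficient:
  C: 3/1 = 3.000
  O2: 4/1 = 4.000
Smaller ratio is limiting.

C


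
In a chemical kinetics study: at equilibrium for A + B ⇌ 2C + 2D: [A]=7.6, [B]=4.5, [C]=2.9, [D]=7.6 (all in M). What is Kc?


Kc = [C]^2[D]^2/([A][B])
= (2.9^2 × 7.6^2)/(7.6^1 × 4.5^1)
= 485.7616/34.2
= 14.20

14.20


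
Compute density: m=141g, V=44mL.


ρ = mass/volume
= 141/44
= 3.205 g/mL

3.205 g/mL


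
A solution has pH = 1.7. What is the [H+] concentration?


[H+] = 10^(-pH) = 10^(-1.7)
= 2.0×10^-2 M

2.0×10^-2 M


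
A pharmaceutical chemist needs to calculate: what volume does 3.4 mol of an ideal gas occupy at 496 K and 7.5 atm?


PV = nRT  (R = 0.08206 L·atm/(mol·K))
V = nRT/P = 3.4×0.08206×496/7.5
= 18.451 L

18.451 L


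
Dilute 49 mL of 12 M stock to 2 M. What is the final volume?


C1V1 = C2V2
12 × 49 = 2 × V2
V2 = 588/2 = 294.0 mL

294.0 mL


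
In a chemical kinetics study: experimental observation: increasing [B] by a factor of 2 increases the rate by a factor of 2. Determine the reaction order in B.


rate ∝ [B]^n
2^n = 2 → n = 1
Order in B: 1

1


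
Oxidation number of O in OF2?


F is always -1; 2(-1) + x = 0, so O = +2
Oxidation number: +2

+2


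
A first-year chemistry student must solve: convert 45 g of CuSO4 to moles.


M(CuSO4) = 159.62 g/mol
n = mass/M = 45/159.62 = 0.2819 mol

0.2819 mol


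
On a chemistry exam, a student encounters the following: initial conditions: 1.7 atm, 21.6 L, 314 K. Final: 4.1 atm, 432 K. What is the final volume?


P1V1/T1 = P2V2/T2
V2 = P1V1T2/(T1P2)
= 1.7×21.6×432/(314×4.1)
= 12.322 L

12.322 L


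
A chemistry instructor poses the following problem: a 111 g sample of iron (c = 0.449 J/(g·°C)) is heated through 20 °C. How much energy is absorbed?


q = mcΔT = 111 × 0.449 × 20
= 996.78 J

996.78 J


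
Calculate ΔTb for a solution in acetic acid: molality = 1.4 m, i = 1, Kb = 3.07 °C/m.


ΔTb = Kb × m × i
= 3.07 × 1.4 × 1
= 4.298 °C

4.298 °C


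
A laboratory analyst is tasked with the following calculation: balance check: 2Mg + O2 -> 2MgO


Equation: 2Mg + O2 -> 2MgO
Check atoms: Mg: 2=2, O: 2=2
Balanced

Yes, balanced


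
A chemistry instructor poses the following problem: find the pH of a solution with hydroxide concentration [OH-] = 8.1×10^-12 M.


pOH = -log10([OH-]) = -log10(8.1×10^-12)
= 12 - log10(8.1) = 11.09
pH = 14 - pOH = 14 - 11.09 = 2.91

2.91


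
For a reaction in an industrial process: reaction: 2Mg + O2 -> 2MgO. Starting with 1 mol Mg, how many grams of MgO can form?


Mole ratio MgO:Mg = 2:2
n(MgO) = 1 × 2/2 = 1.000 mol
mass = 1.000 × 40.31 = 40.31 g

40.31 g


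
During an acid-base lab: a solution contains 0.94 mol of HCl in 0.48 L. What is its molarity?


M = n/V = 0.94/0.48 = 1.958 mol/L

1.958 M


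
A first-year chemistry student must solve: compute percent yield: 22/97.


% yield = actual/theoretical × 100
= 22/97 × 100
= 22.68%

22.68%


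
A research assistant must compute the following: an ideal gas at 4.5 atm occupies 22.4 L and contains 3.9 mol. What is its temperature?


PV = nRT  (R = 0.08206 L·atm/(mol·K))
T = PV/(nR) = 4.5×22.4/(3.9×0.08206)
= 100.80/0.320034
= 314.97 K

314.97 K


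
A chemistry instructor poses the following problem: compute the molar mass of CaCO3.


M(CaCO3) = 1×40.08 + 1×12.01 + 3×16.0
= 40.08 + 12.01 + 48.0
= 100.09 g/mol

100.09 g/mol


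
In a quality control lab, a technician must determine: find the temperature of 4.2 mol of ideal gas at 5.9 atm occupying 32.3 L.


PV = nRT  (R = 0.08206 L·atm/(mol·K))
T = PV/(nR) = 5.9×32.3/(4.2×0.08206)
= 190.57/0.344652
= 552.93 K

552.93 K


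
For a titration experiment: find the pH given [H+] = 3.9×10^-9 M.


pH = -log10([H+]) = -log10(3.9×10^-9)
= 9 - log10(3.9)
= 9 - 0.59
= 8.41

8.41


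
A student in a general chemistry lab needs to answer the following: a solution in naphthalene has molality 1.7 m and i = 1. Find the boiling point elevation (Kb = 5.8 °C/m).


ΔTb = Kb × m × i
= 5.8 × 1.7 × 1
= 9.86 °C

9.86 °C


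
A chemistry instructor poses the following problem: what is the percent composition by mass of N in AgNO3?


M(AgNO3) = 1×107.87 + 1×14.01 + 3×16.0 = 169.88 g/mol
Mass of N = 1 × 14.01 = 14.01 g/mol
% N = 14.01/169.88 × 100 = 8.25%

8.25%


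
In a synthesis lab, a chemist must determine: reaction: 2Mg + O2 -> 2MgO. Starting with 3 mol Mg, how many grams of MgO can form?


Mole ratio MgO:Mg = 2:2
n(MgO) = 3 × 2/2 = 3.000 mol
mass = 3.000 × 40.31 = 120.93 g

120.93 g


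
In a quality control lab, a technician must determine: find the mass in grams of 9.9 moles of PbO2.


M(PbO2) = 239.2 g/mol
mass = n × M = 9.9 × 239.2 = 2368.08 g

2368.08 g


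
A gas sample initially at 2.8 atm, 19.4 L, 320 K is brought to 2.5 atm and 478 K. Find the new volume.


P1V1/T1 = P2V2/T2
V2 = P1V1T2/(T1P2)
= 2.8×19.4×478/(320×2.5)
= 32.456 L

32.456 L


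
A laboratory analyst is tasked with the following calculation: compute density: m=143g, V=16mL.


ρ = mass/volume
= 143/16
= 8.938 g/mL

8.938 g/mL


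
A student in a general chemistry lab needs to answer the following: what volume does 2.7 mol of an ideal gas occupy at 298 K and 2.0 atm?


PV = nRT  (R = 0.08206 L·atm/(mol·K))
V = nRT/P = 2.7×0.08206×298/2.0
= 33.013 L

33.013 L


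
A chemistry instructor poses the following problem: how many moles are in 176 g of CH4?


M(CH4) = 16.04 g/mol
n = mass/M = 176/16.04 = 10.9726 mol

10.9726 mol


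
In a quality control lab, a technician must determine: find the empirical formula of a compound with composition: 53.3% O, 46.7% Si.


Assume 100 g sample. Moles of each element:
  O: 53.3/16.0 = 3.331 mol
  Si: 46.7/28.09 = 1.663 mol
Divide by smallest (1.663):
  O: 3.331/1.663 = 2.0
  Si: 1.663/1.663 = 1.0
Empirical formula: SiO2

SiO2


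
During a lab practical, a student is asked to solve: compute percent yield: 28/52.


% yield = actual/theoretical × 100
= 28/52 × 100
= 53.85%

53.85%


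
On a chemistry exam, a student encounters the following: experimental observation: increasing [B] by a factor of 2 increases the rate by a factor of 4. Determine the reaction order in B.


rate ∝ [B]^n
2^n = 4 → n = 2
Order in B: 2

2


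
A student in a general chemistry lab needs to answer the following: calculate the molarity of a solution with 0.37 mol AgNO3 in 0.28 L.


M = n/V = 0.37/0.28 = 1.321 mol/L

1.321 M


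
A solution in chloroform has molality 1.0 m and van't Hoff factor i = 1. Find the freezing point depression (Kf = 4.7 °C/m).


ΔTf = Kf × m × i
= 4.7 × 1.0 × 1
= 4.7 °C

4.7 °C


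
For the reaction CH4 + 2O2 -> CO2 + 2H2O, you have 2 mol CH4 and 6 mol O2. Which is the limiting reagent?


Mole ratio available / coefficient:
  CH4: 2/1 = 2.000
  O2: 6/2 = 3.000
Smaller ratio is limiting.

CH4


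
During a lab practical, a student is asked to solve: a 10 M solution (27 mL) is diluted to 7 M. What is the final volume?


C1V1 = C2V2
10 × 27 = 7 × V2
V2 = 270/7 = 38.57 mL

38.57 mL


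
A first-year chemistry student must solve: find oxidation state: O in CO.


O is usually -2
Oxidation number: -2

-2


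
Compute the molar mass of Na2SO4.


M(Na2SO4) = 2×22.99 + 1×32.07 + 4×16.0
= 45.98 + 32.07 + 64.0
= 142.05 g/mol

142.05 g/mol


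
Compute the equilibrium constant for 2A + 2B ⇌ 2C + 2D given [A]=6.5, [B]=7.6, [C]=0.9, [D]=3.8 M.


Kc = [C]^2[D]^2/([A]^2[B]^2)
= (0.9^2 × 3.8^2)/(6.5^2 × 7.6^2)
= 11.6964/2440.36
= 0.004793

0.004793


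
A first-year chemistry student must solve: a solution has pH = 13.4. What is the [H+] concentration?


[H+] = 10^(-pH) = 10^(-13.4)
= 3.98×10^-14 M

3.98×10^-14 M


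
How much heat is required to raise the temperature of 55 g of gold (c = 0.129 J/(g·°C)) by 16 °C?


q = mcΔT = 55 × 0.129 × 16
= 113.52 J

113.52 J


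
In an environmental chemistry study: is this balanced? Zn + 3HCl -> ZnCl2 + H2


Equation: Zn + 3HCl -> ZnCl2 + H2
Check atoms: Cl: 3≠2, H: 3≠2, Zn: 1=1
Not balanced

No, not balanced


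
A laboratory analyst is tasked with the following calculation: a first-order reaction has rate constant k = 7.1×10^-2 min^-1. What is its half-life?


t½ = ln2/k = 0.693147/(7.1×10^-2 min^-1)
= 9.763 min

9.763 min


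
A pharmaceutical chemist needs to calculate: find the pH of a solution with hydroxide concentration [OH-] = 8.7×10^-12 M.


pOH = -log10([OH-]) = -log10(8.7×10^-12)
= 12 - log10(8.7) = 11.06
pH = 14 - pOH = 14 - 11.06 = 2.94

2.94


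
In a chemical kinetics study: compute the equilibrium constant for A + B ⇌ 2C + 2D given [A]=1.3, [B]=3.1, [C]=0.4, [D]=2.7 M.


Kc = [C]^2[D]^2/([A][B])
= (0.4^2 × 2.7^2)/(1.3^1 × 3.1^1)
= 1.1664/4.03
= 0.2894

0.2894


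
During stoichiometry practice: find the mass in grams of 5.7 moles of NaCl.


M(NaCl) = 58.44 g/mol
mass = n × M = 5.7 × 58.44 = 333.11 g

333.11 g


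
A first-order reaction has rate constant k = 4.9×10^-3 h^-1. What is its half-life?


t½ = ln2/k = 0.693147/(4.9×10^-3 h^-1)
= 141.5 h

141.5 h


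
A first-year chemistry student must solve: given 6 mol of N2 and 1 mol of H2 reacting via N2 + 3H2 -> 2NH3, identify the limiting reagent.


Mole ratio available / coefficient:
  N2: 6/1 = 6.000
  H2: 1/3 = 0.333
Smaller ratio is limiting.

H2


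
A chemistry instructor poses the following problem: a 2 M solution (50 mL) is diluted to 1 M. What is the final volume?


C1V1 = C2V2
2 × 50 = 1 × V2
V2 = 100/1 = 100.0 mL

100.0 mL


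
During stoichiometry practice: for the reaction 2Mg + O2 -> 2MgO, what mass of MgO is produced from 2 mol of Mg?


Mole ratio MgO:Mg = 2:2
n(MgO) = 2 × 2/2 = 2.000 mol
mass = 2.000 × 40.31 = 80.62 g

80.62 g


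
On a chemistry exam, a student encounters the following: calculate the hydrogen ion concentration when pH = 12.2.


[H+] = 10^(-pH) = 10^(-12.2)
= 6.31×10^-13 M

6.31×10^-13 M


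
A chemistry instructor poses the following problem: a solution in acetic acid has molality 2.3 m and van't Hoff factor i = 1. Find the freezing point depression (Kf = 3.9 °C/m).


ΔTf = Kf × m × i
= 3.9 × 2.3 × 1
= 8.97 °C

8.97 °C


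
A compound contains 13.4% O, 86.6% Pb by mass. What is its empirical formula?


Assume 100 g sample. Moles of each element:
  O: 13.4/16.0 = 0.838 mol
  Pb: 86.6/207.2 = 0.418 mol
Divide by smallest (0.418):
  O: 0.838/0.418 = 2.0
  Pb: 0.418/0.418 = 1.0
Empirical formula: PbO2

PbO2


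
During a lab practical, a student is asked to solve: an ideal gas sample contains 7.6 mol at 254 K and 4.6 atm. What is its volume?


PV = nRT  (R = 0.08206 L·atm/(mol·K))
V = nRT/P = 7.6×0.08206×254/4.6
= 34.437 L

34.437 L


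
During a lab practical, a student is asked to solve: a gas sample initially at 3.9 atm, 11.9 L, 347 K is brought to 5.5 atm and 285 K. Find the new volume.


P1V1/T1 = P2V2/T2
V2 = P1V1T2/(T1P2)
= 3.9×11.9×285/(347×5.5)
= 6.93 L

6.93 L


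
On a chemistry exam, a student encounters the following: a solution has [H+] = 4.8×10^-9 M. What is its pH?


pH = -log10([H+]) = -log10(4.8×10^-9)
= 9 - log10(4.8)
= 9 - 0.68
= 8.32

8.32


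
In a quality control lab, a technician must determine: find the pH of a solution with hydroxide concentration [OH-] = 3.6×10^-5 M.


pOH = -log10([OH-]) = -log10(3.6×10^-5)
= 5 - log10(3.6) = 4.44
pH = 14 - pOH = 14 - 4.44 = 9.56

9.56


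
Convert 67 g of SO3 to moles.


M(SO3) = 80.07 g/mol
n = mass/M = 67/80.07 = 0.8368 mol

0.8368 mol


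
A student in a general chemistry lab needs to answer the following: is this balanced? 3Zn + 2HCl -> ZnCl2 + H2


Equation: 3Zn + 2HCl -> ZnCl2 + H2
Check atoms: Cl: 2=2, H: 2=2, Zn: 3≠1
Not balanced

No, not balanced


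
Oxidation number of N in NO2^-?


x + 2(-2) = -1, so x = +3
Oxidation number: +3

+3


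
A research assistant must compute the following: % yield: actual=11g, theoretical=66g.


% yield = actual/theoretical × 100
= 11/66 × 100
= 16.67%

16.67%


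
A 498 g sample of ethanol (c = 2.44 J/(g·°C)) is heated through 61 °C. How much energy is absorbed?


q = mcΔT = 498 × 2.44 × 61
= 74122.32 J

74122.32 J


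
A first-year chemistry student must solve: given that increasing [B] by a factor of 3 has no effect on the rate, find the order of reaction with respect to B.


rate ∝ [B]^n
rate ∝ [B]^0
Order in B: 0

0


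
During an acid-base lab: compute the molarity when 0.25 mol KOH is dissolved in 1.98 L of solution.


M = n/V = 0.25/1.98 = 0.126 mol/L

0.126 M


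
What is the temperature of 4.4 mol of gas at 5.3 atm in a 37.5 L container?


PV = nRT  (R = 0.08206 L·atm/(mol·K))
T = PV/(nR) = 5.3×37.5/(4.4×0.08206)
= 198.75/0.361064
= 550.46 K

550.46 K


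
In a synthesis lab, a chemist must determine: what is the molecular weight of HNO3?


M(HNO3) = 1×1.008 + 1×14.01 + 3×16.0
= 1.01 + 14.01 + 48.0
= 63.02 g/mol

63.02 g/mol


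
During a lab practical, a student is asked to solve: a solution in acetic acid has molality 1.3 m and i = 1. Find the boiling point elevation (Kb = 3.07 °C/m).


ΔTb = Kb × m × i
= 3.07 × 1.3 × 1
= 3.991 °C

3.991 °C


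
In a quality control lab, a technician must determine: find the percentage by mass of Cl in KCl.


M(KCl) = 1×39.1 + 1×35.45 = 74.55 g/mol
Mass of Cl = 1 × 35.45 = 35.45 g/mol
% Cl = 35.45/74.55 × 100 = 47.55%

47.55%


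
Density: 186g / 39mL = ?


ρ = mass/volume
= 186/39
= 4.769 g/mL

4.769 g/mL


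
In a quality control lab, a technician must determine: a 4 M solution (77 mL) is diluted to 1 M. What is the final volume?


C1V1 = C2V2
4 × 77 = 1 × V2
V2 = 308/1 = 308.0 mL

308.0 mL


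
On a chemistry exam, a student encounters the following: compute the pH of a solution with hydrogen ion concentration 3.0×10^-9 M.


pH = -log10([H+]) = -log10(3.0×10^-9)
= 9 - log10(3.0)
= 9 - 0.48
= 8.52

8.52


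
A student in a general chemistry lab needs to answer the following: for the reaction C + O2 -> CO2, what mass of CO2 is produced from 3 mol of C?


Mole ratio CO2:C = 1:1
n(CO2) = 3 × 1/1 = 3.000 mol
mass = 3.000 × 44.01 = 132.03 g

132.03 g


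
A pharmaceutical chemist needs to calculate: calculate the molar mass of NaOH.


M(NaOH) = 1×22.99 + 1×16.0 + 1×1.008
= 22.99 + 16.0 + 1.01
= 40.0 g/mol

40.0 g/mol


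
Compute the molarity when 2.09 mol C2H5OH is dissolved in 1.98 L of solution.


M = n/V = 2.09/1.98 = 1.056 mol/L

1.056 M


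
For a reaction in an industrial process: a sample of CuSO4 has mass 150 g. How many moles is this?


M(CuSO4) = 159.62 g/mol
n = mass/M = 150/159.62 = 0.9397 mol

0.9397 mol


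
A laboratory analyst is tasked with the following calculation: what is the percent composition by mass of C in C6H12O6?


M(C6H12O6) = 6×12.01 + 12×1.008 + 6×16.0 = 180.156 g/mol
Mass of C = 6 × 12.01 = 72.06 g/mol
% C = 72.06/180.156 × 100 = 40.00%

40.00%


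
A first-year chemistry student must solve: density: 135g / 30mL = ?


ρ = mass/volume
= 135/30
= 4.5 g/mL

4.5 g/mL


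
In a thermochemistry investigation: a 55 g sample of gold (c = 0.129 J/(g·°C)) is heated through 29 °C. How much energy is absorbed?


q = mcΔT = 55 × 0.129 × 29
= 205.76 J

205.76 J


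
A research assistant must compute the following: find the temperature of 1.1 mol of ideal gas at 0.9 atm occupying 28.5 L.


PV = nRT  (R = 0.08206 L·atm/(mol·K))
T = PV/(nR) = 0.9×28.5/(1.1×0.08206)
= 25.65/0.090266
= 284.16 K

284.16 K


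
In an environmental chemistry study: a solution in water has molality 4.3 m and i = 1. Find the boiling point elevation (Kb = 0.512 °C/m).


ΔTb = Kb × m × i
= 0.512 × 4.3 × 1
= 2.2016 °C

2.2016 °C


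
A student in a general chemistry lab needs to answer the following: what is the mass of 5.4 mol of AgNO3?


M(AgNO3) = 169.88 g/mol
mass = n × M = 5.4 × 169.88 = 917.35 g

917.35 g


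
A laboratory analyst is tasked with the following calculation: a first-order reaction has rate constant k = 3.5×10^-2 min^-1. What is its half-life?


t½ = ln2/k = 0.693147/(3.5×10^-2 min^-1)
= 19.80 min

19.80 min


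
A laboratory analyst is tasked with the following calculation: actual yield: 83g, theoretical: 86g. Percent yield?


% yield = actual/theoretical × 100
= 83/86 × 100
= 96.51%

96.51%


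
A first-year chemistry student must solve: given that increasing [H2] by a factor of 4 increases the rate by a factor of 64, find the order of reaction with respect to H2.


rate ∝ [H2]^n
4^n = 64 → n = 3
Order in H2: 3

3


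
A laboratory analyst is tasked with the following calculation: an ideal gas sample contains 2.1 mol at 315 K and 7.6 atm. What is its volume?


PV = nRT  (R = 0.08206 L·atm/(mol·K))
V = nRT/P = 2.1×0.08206×315/7.6
= 7.142 L

7.142 L


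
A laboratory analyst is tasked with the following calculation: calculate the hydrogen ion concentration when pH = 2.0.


[H+] = 10^(-pH) = 10^(-2.0)
= 1.0×10^-2 M

1.0×10^-2 M


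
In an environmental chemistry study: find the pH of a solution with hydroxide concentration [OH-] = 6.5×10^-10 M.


pOH = -log10([OH-]) = -log10(6.5×10^-10)
= 10 - log10(6.5) = 9.19
pH = 14 - pOH = 14 - 9.19 = 4.81

4.81


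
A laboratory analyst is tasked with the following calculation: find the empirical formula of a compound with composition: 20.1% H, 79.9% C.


Assume 100 g sample. Moles of each element:
  H: 20.1/1.008 = 19.94 mol
  C: 79.9/12.01 = 6.653 mol
Divide by smallest (6.653):
  H: 19.94/6.653 = 3.0
  C: 6.653/6.653 = 1.0
Empirical formula: CH3

CH3


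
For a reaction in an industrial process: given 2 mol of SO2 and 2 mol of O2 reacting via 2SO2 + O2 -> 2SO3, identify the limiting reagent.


Mole ratio available / coefficient:
  SO2: 2/2 = 1.000
  O2: 2/1 = 2.000
Smaller ratio is limiting.

SO2


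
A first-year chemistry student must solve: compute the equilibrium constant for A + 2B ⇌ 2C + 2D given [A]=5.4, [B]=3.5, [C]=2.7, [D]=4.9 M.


Kc = [C]^2[D]^2/([A][B]^2)
= (2.7^2 × 4.9^2)/(5.4^1 × 3.5^2)
= 175.0329/66.15
= 2.646

2.646


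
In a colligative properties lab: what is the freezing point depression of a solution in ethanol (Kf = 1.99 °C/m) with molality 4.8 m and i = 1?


ΔTf = Kf × m × i
= 1.99 × 4.8 × 1
= 9.552 °C

9.552 °C


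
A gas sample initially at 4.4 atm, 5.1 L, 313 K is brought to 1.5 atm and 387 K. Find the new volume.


P1V1/T1 = P2V2/T2
V2 = P1V1T2/(T1P2)
= 4.4×5.1×387/(313×1.5)
= 18.497 L

18.497 L


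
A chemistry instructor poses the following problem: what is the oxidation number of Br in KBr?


halide: -1
Oxidation number: -1

-1


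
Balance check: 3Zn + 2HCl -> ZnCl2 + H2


Equation: 3Zn + 2HCl -> ZnCl2 + H2
Check atoms: Cl: 2=2, H: 2=2, Zn: 3≠1
Not balanced

No, not balanced


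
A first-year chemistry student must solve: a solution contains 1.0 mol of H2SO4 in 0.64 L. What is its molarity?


M = n/V = 1.0/0.64 = 1.563 mol/L

1.563 M


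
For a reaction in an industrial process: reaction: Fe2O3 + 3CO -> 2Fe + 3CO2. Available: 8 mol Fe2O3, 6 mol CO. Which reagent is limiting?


Mole ratio available / coefficient:
  Fe2O3: 8/1 = 8.000
  CO: 6/3 = 2.000
Smaller ratio is limiting.

CO


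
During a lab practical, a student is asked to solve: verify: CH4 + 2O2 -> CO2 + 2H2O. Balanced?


Equation: CH4 + 2O2 -> CO2 + 2H2O
Check atoms: C: 1=1, H: 4=4, O: 4=4
Balanced

Yes, balanced


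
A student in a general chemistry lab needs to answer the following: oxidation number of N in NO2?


x + 2(-2) = 0, so x = +4
Oxidation number: +4

+4


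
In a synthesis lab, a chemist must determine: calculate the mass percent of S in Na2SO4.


M(Na2SO4) = 2×22.99 + 1×32.07 + 4×16.0 = 142.05 g/mol
Mass of S = 1 × 32.07 = 32.07 g/mol
% S = 32.07/142.05 × 100 = 22.58%

22.58%


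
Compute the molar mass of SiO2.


M(SiO2) = 1×28.09 + 2×16.0
= 28.09 + 32.0
= 60.09 g/mol

60.09 g/mol


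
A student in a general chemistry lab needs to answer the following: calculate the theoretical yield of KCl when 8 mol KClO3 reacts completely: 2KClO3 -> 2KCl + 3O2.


Mole ratio KCl:KClO3 = 2:2
n(KCl) = 8 × 2/2 = 8.000 mol
mass = 8.000 × 74.55 = 596.4 g

596.4 g


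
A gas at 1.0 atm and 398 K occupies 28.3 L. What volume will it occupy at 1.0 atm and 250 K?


P1V1/T1 = P2V2/T2
V2 = P1V1T2/(T1P2)
= 1.0×28.3×250/(398×1.0)
= 17.776 L

17.776 L


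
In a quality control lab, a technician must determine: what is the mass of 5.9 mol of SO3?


M(SO3) = 80.07 g/mol
mass = n × M = 5.9 × 80.07 = 472.41 g

472.41 g


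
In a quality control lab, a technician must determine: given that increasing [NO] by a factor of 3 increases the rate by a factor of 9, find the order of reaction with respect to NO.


rate ∝ [NO]^n
3^n = 9 → n = 2
Order in NO: 2

2


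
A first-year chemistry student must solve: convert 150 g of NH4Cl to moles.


M(NH4Cl) = 53.49 g/mol
n = mass/M = 150/53.49 = 2.8043 mol

2.8043 mol


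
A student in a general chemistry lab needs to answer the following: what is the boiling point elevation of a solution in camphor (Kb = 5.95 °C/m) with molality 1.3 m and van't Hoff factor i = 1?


ΔTb = Kb × m × i
= 5.95 × 1.3 × 1
= 7.735 °C

7.735 °C


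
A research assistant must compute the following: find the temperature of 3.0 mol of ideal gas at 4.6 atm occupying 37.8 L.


PV = nRT  (R = 0.08206 L·atm/(mol·K))
T = PV/(nR) = 4.6×37.8/(3.0×0.08206)
= 173.88/0.246180
= 706.31 K

706.31 K


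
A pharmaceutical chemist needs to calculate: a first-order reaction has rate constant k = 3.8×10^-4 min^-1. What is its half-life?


t½ = ln2/k = 0.693147/(3.8×10^-4 min^-1)
= 1824 min

1824 min


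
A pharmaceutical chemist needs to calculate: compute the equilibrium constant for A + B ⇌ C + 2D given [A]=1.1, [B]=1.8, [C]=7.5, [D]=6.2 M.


Kc = [C][D]^2/([A][B])
= (7.5^1 × 6.2^2)/(1.1^1 × 1.8^1)
= 288.3/1.98
= 145.6

145.6


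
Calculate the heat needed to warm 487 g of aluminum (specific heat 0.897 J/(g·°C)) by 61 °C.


q = mcΔT = 487 × 0.897 × 61
= 26647.18 J

26647.18 J


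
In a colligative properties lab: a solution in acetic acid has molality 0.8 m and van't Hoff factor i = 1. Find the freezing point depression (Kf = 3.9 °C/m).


ΔTf = Kf × m × i
= 3.9 × 0.8 × 1
= 3.12 °C

3.12 °C
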